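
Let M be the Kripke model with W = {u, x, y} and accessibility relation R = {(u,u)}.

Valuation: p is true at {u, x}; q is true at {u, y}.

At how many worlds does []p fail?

u: successors {u}; p there: u:T. ✓
x: no successors, so []p holds vacuously. ✓
y: no successors, so []p holds vacuously. ✓
Satisfying worlds: {u, x, y}.
So []p fails at the other 0 worlds.

0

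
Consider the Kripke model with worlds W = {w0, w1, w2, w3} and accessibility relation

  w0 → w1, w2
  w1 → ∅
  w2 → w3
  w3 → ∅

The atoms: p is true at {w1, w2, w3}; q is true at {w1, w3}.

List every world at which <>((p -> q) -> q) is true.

{w0, w2}

w0: successors {w1, w2}; (p -> q) -> q there: w1:T, w2:T. ✓
w1: no successors, so <>((p -> q) -> q) fails. ✗
w2: successors {w3}; (p -> q) -> q there: w3:T. ✓
w3: no successors, so <>((p -> q) -> q) fails. ✗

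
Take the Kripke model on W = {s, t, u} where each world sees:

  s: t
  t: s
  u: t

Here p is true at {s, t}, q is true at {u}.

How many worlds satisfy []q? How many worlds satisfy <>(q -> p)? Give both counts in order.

0 and 3

For []q:
s: successors {t}; q there: t:F. ✗
t: successors {s}; q there: s:F. ✗
u: successors {t}; q there: t:F. ✗
— 0 worlds.
For <>(q -> p):
s: successors {t}; q -> p there: t:T. ✓
t: successors {s}; q -> p there: s:T. ✓
u: successors {t}; q -> p there: t:T. ✓
— 3 worlds.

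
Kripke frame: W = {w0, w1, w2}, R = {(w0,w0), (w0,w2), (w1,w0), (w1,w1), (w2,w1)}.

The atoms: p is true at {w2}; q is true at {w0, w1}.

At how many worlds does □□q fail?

w0: successors {w0, w2}; □q there: w0:F, w2:T. ✗
w1: successors {w0, w1}; □q there: w0:F, w1:T. ✗
w2: successors {w1}; □q there: w1:T. ✓
Satisfying worlds: {w2}.
So □□q fails at the other 2 worlds.

2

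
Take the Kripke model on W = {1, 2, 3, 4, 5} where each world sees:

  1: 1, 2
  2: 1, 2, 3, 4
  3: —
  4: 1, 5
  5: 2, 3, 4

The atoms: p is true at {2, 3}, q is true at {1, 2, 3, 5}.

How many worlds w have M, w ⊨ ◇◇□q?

1: successors {1, 2}; ◇□q there: 1:T, 2:T. ✓
2: successors {1, 2, 3, 4}; ◇□q there: 1:T, 2:T, 3:F, 4:T. ✓
3: no successors, so ◇◇□q fails. ✗
4: successors {1, 5}; ◇□q there: 1:T, 5:T. ✓
5: successors {2, 3, 4}; ◇□q there: 2:T, 3:F, 4:T. ✓
Satisfying worlds: {1, 2, 4, 5}.

4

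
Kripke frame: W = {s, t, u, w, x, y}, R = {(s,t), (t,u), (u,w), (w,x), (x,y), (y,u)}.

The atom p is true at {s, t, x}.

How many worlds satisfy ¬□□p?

5

s: □□p is F. ✓
t: □□p is F. ✓
u: □□p is T. ✗
w: □□p is F. ✓
x: □□p is F. ✓
y: □□p is F. ✓
Satisfying worlds: {s, t, w, x, y}.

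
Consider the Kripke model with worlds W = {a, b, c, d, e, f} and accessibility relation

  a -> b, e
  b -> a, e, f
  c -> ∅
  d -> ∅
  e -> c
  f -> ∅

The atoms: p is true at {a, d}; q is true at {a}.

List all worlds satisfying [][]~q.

a: successors {b, e}; []~q there: b:F, e:T. ✗
b: successors {a, e, f}; []~q there: a:T, e:T, f:T. ✓
c: no successors, so [][]~q holds vacuously. ✓
d: no successors, so [][]~q holds vacuously. ✓
e: successors {c}; []~q there: c:T. ✓
f: no successors, so [][]~q holds vacuously. ✓

{b, c, d, e, f}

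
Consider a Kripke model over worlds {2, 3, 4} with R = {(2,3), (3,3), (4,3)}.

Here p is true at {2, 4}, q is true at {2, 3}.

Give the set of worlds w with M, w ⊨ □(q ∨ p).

{2, 3, 4}

2: successors {3}; q ∨ p there: 3:T. ✓
3: successors {3}; q ∨ p there: 3:T. ✓
4: successors {3}; q ∨ p there: 3:T. ✓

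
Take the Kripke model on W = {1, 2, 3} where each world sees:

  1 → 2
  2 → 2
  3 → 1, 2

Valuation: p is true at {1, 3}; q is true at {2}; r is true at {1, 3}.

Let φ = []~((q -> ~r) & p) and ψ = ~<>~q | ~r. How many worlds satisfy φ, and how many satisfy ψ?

For []~((q -> ~r) & p):
1: successors {2}; ~((q -> ~r) & p) there: 2:T. ✓
2: successors {2}; ~((q -> ~r) & p) there: 2:T. ✓
3: successors {1, 2}; ~((q -> ~r) & p) there: 1:F, 2:T. ✗
— 2 worlds.
For ~<>~q | ~r:
1: ~<>~q is T, ~r is F. ✓
2: ~<>~q is T, ~r is T. ✓
3: ~<>~q is F, ~r is F. ✗
— 2 worlds.

2 and 2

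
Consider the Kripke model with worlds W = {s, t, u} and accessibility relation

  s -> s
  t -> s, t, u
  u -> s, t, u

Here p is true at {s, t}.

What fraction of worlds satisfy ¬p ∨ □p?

2/3

s: ¬p is F, □p is T. ✓
t: ¬p is F, □p is F. ✗
u: ¬p is T, □p is F. ✓
That's 2 of 3 worlds, so 2/3.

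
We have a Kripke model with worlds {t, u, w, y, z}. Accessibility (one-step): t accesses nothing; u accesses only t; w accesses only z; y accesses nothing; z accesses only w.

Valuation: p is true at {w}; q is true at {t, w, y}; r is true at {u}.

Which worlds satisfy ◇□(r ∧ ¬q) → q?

t: ◇□(r ∧ ¬q) is F, q is T. ✓
u: ◇□(r ∧ ¬q) is T, q is F. ✗
w: ◇□(r ∧ ¬q) is F, q is T. ✓
y: ◇□(r ∧ ¬q) is F, q is T. ✓
z: ◇□(r ∧ ¬q) is F, q is F. ✓

{t, w, y, z}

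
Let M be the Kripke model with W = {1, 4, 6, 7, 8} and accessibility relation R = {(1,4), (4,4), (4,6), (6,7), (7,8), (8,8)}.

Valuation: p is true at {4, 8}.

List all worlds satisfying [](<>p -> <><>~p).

1: successors {4}; <>p -> <><>~p there: 4:T. ✓
4: successors {4, 6}; <>p -> <><>~p there: 4:T, 6:T. ✓
6: successors {7}; <>p -> <><>~p there: 7:F. ✗
7: successors {8}; <>p -> <><>~p there: 8:F. ✗
8: successors {8}; <>p -> <><>~p there: 8:F. ✗

{1, 4}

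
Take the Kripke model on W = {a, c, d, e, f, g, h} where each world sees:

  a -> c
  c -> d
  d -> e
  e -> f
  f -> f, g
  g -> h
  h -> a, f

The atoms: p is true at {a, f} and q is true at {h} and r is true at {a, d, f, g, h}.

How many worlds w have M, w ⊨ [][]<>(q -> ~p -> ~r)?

4

a: successors {c}; []<>(q -> ~p -> ~r) there: c:T. ✓
c: successors {d}; []<>(q -> ~p -> ~r) there: d:T. ✓
d: successors {e}; []<>(q -> ~p -> ~r) there: e:T. ✓
e: successors {f}; []<>(q -> ~p -> ~r) there: f:F. ✗
f: successors {f, g}; []<>(q -> ~p -> ~r) there: f:F, g:T. ✗
g: successors {h}; []<>(q -> ~p -> ~r) there: h:T. ✓
h: successors {a, f}; []<>(q -> ~p -> ~r) there: a:T, f:F. ✗
Satisfying worlds: {a, c, d, g}.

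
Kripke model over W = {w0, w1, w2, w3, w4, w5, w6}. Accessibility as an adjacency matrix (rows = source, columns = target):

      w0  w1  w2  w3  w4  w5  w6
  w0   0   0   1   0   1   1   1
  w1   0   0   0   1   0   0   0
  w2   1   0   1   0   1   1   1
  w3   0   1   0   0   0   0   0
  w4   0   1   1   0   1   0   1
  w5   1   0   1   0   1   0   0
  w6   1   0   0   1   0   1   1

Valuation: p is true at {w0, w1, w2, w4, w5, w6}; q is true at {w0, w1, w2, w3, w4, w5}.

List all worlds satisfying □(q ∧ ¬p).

w0: successors {w2, w4, w5, w6}; q ∧ ¬p there: w2:F, w4:F, w5:F, w6:F. ✗
w1: successors {w3}; q ∧ ¬p there: w3:T. ✓
w2: successors {w0, w2, w4, w5, w6}; q ∧ ¬p there: w0:F, w2:F, w4:F, w5:F, w6:F. ✗
w3: successors {w1}; q ∧ ¬p there: w1:F. ✗
w4: successors {w1, w2, w4, w6}; q ∧ ¬p there: w1:F, w2:F, w4:F, w6:F. ✗
w5: successors {w0, w2, w4}; q ∧ ¬p there: w0:F, w2:F, w4:F. ✗
w6: successors {w0, w3, w5, w6}; q ∧ ¬p there: w0:F, w3:T, w5:F, w6:F. ✗

{w1}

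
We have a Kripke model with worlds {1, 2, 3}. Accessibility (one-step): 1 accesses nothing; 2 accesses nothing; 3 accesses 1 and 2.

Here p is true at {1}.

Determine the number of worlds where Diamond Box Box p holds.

1: no successors, so Diamond Box Box p fails. ✗
2: no successors, so Diamond Box Box p fails. ✗
3: successors {1, 2}; Box Box p there: 1:T, 2:T. ✓
Satisfying worlds: {3}.

1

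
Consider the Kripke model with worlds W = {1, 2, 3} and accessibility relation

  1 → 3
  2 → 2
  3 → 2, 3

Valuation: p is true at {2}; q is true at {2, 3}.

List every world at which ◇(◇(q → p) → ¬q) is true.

∅

1: successors {3}; ◇(q → p) → ¬q there: 3:F. ✗
2: successors {2}; ◇(q → p) → ¬q there: 2:F. ✗
3: successors {2, 3}; ◇(q → p) → ¬q there: 2:F, 3:F. ✗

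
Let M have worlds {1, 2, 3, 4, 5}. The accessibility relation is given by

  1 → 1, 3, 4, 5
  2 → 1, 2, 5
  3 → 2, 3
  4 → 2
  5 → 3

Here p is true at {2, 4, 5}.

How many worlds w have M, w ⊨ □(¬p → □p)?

1: successors {1, 3, 4, 5}; ¬p → □p there: 1:F, 3:F, 4:T, 5:T. ✗
2: successors {1, 2, 5}; ¬p → □p there: 1:F, 2:T, 5:T. ✗
3: successors {2, 3}; ¬p → □p there: 2:T, 3:F. ✗
4: successors {2}; ¬p → □p there: 2:T. ✓
5: successors {3}; ¬p → □p there: 3:F. ✗
Satisfying worlds: {4}.

1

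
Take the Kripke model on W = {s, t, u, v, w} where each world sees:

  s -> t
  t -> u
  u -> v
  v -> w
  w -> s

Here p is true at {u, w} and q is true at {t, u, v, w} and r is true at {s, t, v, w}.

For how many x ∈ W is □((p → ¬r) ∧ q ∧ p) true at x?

1

s: successors {t}; (p → ¬r) ∧ q ∧ p there: t:F. ✗
t: successors {u}; (p → ¬r) ∧ q ∧ p there: u:T. ✓
u: successors {v}; (p → ¬r) ∧ q ∧ p there: v:F. ✗
v: successors {w}; (p → ¬r) ∧ q ∧ p there: w:F. ✗
w: successors {s}; (p → ¬r) ∧ q ∧ p there: s:F. ✗
Satisfying worlds: {t}.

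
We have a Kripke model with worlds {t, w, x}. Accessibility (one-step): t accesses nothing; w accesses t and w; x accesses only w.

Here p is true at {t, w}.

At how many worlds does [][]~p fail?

2

t: no successors, so [][]~p holds vacuously. ✓
w: successors {t, w}; []~p there: t:T, w:F. ✗
x: successors {w}; []~p there: w:F. ✗
Satisfying worlds: {t}.
So [][]~p fails at the other 2 worlds.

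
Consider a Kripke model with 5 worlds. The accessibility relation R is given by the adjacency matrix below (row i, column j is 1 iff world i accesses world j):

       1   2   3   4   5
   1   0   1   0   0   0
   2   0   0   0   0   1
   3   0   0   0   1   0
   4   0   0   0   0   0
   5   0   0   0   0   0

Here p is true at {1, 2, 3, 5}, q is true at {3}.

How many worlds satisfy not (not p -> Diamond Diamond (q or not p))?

1: not p -> Diamond Diamond (q or not p) is T. ✗
2: not p -> Diamond Diamond (q or not p) is T. ✗
3: not p -> Diamond Diamond (q or not p) is T. ✗
4: not p -> Diamond Diamond (q or not p) is F. ✓
5: not p -> Diamond Diamond (q or not p) is T. ✗
Satisfying worlds: {4}.

1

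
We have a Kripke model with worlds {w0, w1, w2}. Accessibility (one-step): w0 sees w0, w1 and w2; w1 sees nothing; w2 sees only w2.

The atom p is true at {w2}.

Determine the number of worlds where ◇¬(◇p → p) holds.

1

w0: successors {w0, w1, w2}; ¬(◇p → p) there: w0:T, w1:F, w2:F. ✓
w1: no successors, so ◇¬(◇p → p) fails. ✗
w2: successors {w2}; ¬(◇p → p) there: w2:F. ✗
Satisfying worlds: {w0}.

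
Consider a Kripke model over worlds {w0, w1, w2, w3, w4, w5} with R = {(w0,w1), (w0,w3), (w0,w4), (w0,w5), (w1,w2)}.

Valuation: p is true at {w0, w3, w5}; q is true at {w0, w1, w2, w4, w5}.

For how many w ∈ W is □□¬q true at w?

w0: successors {w1, w3, w4, w5}; □¬q there: w1:F, w3:T, w4:T, w5:T. ✗
w1: successors {w2}; □¬q there: w2:T. ✓
w2: no successors, so □□¬q holds vacuously. ✓
w3: no successors, so □□¬q holds vacuously. ✓
w4: no successors, so □□¬q holds vacuously. ✓
w5: no successors, so □□¬q holds vacuously. ✓
Satisfying worlds: {w1, w2, w3, w4, w5}.

5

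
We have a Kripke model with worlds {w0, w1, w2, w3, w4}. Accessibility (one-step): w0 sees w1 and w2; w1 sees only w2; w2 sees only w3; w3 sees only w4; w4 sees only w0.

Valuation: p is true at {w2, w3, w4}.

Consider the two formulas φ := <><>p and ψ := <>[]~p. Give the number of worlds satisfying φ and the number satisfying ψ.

4 and 1

For <><>p:
w0: successors {w1, w2}; <>p there: w1:T, w2:T. ✓
w1: successors {w2}; <>p there: w2:T. ✓
w2: successors {w3}; <>p there: w3:T. ✓
w3: successors {w4}; <>p there: w4:F. ✗
w4: successors {w0}; <>p there: w0:T. ✓
— 4 worlds.
For <>[]~p:
w0: successors {w1, w2}; []~p there: w1:F, w2:F. ✗
w1: successors {w2}; []~p there: w2:F. ✗
w2: successors {w3}; []~p there: w3:F. ✗
w3: successors {w4}; []~p there: w4:T. ✓
w4: successors {w0}; []~p there: w0:F. ✗
— 1 world.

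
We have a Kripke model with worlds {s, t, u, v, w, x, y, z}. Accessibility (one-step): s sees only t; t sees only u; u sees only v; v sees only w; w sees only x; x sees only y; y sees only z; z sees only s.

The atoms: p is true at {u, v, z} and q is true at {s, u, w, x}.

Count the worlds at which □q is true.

4

s: successors {t}; q there: t:F. ✗
t: successors {u}; q there: u:T. ✓
u: successors {v}; q there: v:F. ✗
v: successors {w}; q there: w:T. ✓
w: successors {x}; q there: x:T. ✓
x: successors {y}; q there: y:F. ✗
y: successors {z}; q there: z:F. ✗
z: successors {s}; q there: s:T. ✓
Satisfying worlds: {t, v, w, z}.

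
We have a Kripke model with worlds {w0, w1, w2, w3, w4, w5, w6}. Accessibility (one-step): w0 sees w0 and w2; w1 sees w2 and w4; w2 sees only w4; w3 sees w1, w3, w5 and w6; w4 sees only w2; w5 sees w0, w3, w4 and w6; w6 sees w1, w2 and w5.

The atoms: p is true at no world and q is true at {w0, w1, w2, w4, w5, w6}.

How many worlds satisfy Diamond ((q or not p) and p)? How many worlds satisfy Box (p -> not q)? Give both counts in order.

0 and 7

For Diamond ((q or not p) and p):
w0: successors {w0, w2}; (q or not p) and p there: w0:F, w2:F. ✗
w1: successors {w2, w4}; (q or not p) and p there: w2:F, w4:F. ✗
w2: successors {w4}; (q or not p) and p there: w4:F. ✗
w3: successors {w1, w3, w5, w6}; (q or not p) and p there: w1:F, w3:F, w5:F, w6:F. ✗
w4: successors {w2}; (q or not p) and p there: w2:F. ✗
w5: successors {w0, w3, w4, w6}; (q or not p) and p there: w0:F, w3:F, w4:F, w6:F. ✗
w6: successors {w1, w2, w5}; (q or not p) and p there: w1:F, w2:F, w5:F. ✗
— 0 worlds.
For Box (p -> not q):
w0: successors {w0, w2}; p -> not q there: w0:T, w2:T. ✓
w1: successors {w2, w4}; p -> not q there: w2:T, w4:T. ✓
w2: successors {w4}; p -> not q there: w4:T. ✓
w3: successors {w1, w3, w5, w6}; p -> not q there: w1:T, w3:T, w5:T, w6:T. ✓
w4: successors {w2}; p -> not q there: w2:T. ✓
w5: successors {w0, w3, w4, w6}; p -> not q there: w0:T, w3:T, w4:T, w6:T. ✓
w6: successors {w1, w2, w5}; p -> not q there: w1:T, w2:T, w5:T. ✓
— 7 worlds.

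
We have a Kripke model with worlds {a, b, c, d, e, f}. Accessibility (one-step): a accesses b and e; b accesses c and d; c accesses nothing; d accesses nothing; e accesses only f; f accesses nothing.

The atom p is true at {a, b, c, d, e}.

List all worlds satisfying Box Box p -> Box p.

a: Box Box p is F, Box p is T. ✓
b: Box Box p is T, Box p is T. ✓
c: Box Box p is T, Box p is T. ✓
d: Box Box p is T, Box p is T. ✓
e: Box Box p is T, Box p is F. ✗
f: Box Box p is T, Box p is T. ✓

{a, b, c, d, f}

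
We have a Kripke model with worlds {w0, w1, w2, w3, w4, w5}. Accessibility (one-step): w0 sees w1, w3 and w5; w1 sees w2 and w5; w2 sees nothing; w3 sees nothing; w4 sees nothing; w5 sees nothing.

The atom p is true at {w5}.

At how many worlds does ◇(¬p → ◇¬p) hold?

2

w0: successors {w1, w3, w5}; ¬p → ◇¬p there: w1:T, w3:F, w5:T. ✓
w1: successors {w2, w5}; ¬p → ◇¬p there: w2:F, w5:T. ✓
w2: no successors, so ◇(¬p → ◇¬p) fails. ✗
w3: no successors, so ◇(¬p → ◇¬p) fails. ✗
w4: no successors, so ◇(¬p → ◇¬p) fails. ✗
w5: no successors, so ◇(¬p → ◇¬p) fails. ✗
Satisfying worlds: {w0, w1}.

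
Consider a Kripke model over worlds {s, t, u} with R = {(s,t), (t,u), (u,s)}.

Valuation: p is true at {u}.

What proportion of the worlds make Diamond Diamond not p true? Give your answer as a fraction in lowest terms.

2/3

s: successors {t}; Diamond not p there: t:F. ✗
t: successors {u}; Diamond not p there: u:T. ✓
u: successors {s}; Diamond not p there: s:T. ✓
That's 2 of 3 worlds, so 2/3.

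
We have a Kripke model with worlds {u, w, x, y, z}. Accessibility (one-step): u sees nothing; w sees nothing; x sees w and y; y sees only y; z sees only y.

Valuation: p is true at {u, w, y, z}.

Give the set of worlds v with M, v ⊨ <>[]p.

u: no successors, so <>[]p fails. ✗
w: no successors, so <>[]p fails. ✗
x: successors {w, y}; []p there: w:T, y:T. ✓
y: successors {y}; []p there: y:T. ✓
z: successors {y}; []p there: y:T. ✓

{x, y, z}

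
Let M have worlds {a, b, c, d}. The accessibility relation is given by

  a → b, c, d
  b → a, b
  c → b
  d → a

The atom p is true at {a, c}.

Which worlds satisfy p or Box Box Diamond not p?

{a, c}

a: p is T, Box Box Diamond not p is T. ✓
b: p is F, Box Box Diamond not p is F. ✗
c: p is T, Box Box Diamond not p is T. ✓
d: p is F, Box Box Diamond not p is F. ✗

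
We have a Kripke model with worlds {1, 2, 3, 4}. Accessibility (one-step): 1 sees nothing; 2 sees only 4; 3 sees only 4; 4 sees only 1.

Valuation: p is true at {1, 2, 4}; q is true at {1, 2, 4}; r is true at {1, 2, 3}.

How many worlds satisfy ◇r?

1

1: no successors, so ◇r fails. ✗
2: successors {4}; r there: 4:F. ✗
3: successors {4}; r there: 4:F. ✗
4: successors {1}; r there: 1:T. ✓
Satisfying worlds: {4}.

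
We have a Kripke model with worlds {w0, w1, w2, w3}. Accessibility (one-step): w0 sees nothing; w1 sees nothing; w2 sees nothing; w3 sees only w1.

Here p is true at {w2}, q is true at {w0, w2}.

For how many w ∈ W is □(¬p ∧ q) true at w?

3

w0: no successors, so □(¬p ∧ q) holds vacuously. ✓
w1: no successors, so □(¬p ∧ q) holds vacuously. ✓
w2: no successors, so □(¬p ∧ q) holds vacuously. ✓
w3: successors {w1}; ¬p ∧ q there: w1:F. ✗
Satisfying worlds: {w0, w1, w2}.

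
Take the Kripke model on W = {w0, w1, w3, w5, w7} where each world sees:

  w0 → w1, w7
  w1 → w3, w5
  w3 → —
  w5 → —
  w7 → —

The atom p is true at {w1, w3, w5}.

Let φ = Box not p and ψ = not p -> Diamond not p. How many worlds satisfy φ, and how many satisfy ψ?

3 and 4

For Box not p:
w0: successors {w1, w7}; not p there: w1:F, w7:T. ✗
w1: successors {w3, w5}; not p there: w3:F, w5:F. ✗
w3: no successors, so Box not p holds vacuously. ✓
w5: no successors, so Box not p holds vacuously. ✓
w7: no successors, so Box not p holds vacuously. ✓
— 3 worlds.
For not p -> Diamond not p:
w0: not p is T, Diamond not p is T. ✓
w1: not p is F, Diamond not p is F. ✓
w3: not p is F, Diamond not p is F. ✓
w5: not p is F, Diamond not p is F. ✓
w7: not p is T, Diamond not p is F. ✗
— 4 worlds.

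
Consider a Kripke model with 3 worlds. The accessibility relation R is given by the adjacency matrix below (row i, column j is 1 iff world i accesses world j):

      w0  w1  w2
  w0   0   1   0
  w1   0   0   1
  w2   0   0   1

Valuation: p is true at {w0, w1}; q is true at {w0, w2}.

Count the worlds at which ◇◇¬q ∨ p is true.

w0: ◇◇¬q is F, p is T. ✓
w1: ◇◇¬q is F, p is T. ✓
w2: ◇◇¬q is F, p is F. ✗
Satisfying worlds: {w0, w1}.

2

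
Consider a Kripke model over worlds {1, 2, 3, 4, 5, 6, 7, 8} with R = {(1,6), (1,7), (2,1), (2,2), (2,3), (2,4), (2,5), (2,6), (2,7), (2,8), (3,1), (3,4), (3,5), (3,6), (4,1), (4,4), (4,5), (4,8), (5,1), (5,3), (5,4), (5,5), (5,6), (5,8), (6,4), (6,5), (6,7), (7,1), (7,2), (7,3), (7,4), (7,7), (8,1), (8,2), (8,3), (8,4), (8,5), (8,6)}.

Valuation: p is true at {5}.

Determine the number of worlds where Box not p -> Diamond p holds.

6

1: Box not p is T, Diamond p is F. ✗
2: Box not p is F, Diamond p is T. ✓
3: Box not p is F, Diamond p is T. ✓
4: Box not p is F, Diamond p is T. ✓
5: Box not p is F, Diamond p is T. ✓
6: Box not p is F, Diamond p is T. ✓
7: Box not p is T, Diamond p is F. ✗
8: Box not p is F, Diamond p is T. ✓
Satisfying worlds: {2, 3, 4, 5, 6, 8}.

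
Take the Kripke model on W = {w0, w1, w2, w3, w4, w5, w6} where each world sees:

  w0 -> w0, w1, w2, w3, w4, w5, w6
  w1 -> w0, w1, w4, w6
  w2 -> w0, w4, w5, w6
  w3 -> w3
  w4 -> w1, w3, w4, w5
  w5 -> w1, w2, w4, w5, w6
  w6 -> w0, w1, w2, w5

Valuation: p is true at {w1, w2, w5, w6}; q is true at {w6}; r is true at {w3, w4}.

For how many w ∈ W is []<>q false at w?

6

w0: successors {w0, w1, w2, w3, w4, w5, w6}; <>q there: w0:T, w1:T, w2:T, w3:F, w4:F, w5:T, w6:F. ✗
w1: successors {w0, w1, w4, w6}; <>q there: w0:T, w1:T, w4:F, w6:F. ✗
w2: successors {w0, w4, w5, w6}; <>q there: w0:T, w4:F, w5:T, w6:F. ✗
w3: successors {w3}; <>q there: w3:F. ✗
w4: successors {w1, w3, w4, w5}; <>q there: w1:T, w3:F, w4:F, w5:T. ✗
w5: successors {w1, w2, w4, w5, w6}; <>q there: w1:T, w2:T, w4:F, w5:T, w6:F. ✗
w6: successors {w0, w1, w2, w5}; <>q there: w0:T, w1:T, w2:T, w5:T. ✓
Satisfying worlds: {w6}.
So []<>q fails at the other 6 worlds.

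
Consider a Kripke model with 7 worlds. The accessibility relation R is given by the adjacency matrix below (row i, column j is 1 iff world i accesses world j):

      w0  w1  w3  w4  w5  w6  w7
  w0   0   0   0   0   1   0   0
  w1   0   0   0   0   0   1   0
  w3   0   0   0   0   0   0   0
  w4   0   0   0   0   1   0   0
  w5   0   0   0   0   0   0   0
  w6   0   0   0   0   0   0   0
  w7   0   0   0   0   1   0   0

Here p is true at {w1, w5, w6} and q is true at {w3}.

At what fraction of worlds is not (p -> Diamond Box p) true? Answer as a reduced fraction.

w0: p -> Diamond Box p is T. ✗
w1: p -> Diamond Box p is T. ✗
w3: p -> Diamond Box p is T. ✗
w4: p -> Diamond Box p is T. ✗
w5: p -> Diamond Box p is F. ✓
w6: p -> Diamond Box p is F. ✓
w7: p -> Diamond Box p is T. ✗
That's 2 of 7 worlds, so 2/7.

2/7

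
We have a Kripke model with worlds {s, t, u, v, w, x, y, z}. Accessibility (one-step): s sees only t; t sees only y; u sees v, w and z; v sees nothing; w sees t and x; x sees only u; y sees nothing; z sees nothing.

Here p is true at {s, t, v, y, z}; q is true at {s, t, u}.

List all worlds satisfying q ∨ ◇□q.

{s, t, u, w}

s: q is T, ◇□q is F. ✓
t: q is T, ◇□q is T. ✓
u: q is T, ◇□q is T. ✓
v: q is F, ◇□q is F. ✗
w: q is F, ◇□q is T. ✓
x: q is F, ◇□q is F. ✗
y: q is F, ◇□q is F. ✗
z: q is F, ◇□q is F. ✗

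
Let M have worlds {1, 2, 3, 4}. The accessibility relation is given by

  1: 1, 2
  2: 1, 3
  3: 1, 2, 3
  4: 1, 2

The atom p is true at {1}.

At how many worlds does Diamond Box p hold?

0

1: successors {1, 2}; Box p there: 1:F, 2:F. ✗
2: successors {1, 3}; Box p there: 1:F, 3:F. ✗
3: successors {1, 2, 3}; Box p there: 1:F, 2:F, 3:F. ✗
4: successors {1, 2}; Box p there: 1:F, 2:F. ✗
Satisfying worlds: ∅.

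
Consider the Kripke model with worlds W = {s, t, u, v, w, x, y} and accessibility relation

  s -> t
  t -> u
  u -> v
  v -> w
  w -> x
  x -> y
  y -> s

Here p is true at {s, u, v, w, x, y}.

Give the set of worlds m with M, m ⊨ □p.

{t, u, v, w, x, y}

s: successors {t}; p there: t:F. ✗
t: successors {u}; p there: u:T. ✓
u: successors {v}; p there: v:T. ✓
v: successors {w}; p there: w:T. ✓
w: successors {x}; p there: x:T. ✓
x: successors {y}; p there: y:T. ✓
y: successors {s}; p there: s:T. ✓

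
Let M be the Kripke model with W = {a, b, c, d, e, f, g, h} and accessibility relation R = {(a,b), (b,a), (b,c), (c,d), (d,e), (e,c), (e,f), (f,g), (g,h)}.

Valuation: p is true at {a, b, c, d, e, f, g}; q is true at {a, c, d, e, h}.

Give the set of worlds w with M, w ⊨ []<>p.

{a, b, c, d, e, h}

a: successors {b}; <>p there: b:T. ✓
b: successors {a, c}; <>p there: a:T, c:T. ✓
c: successors {d}; <>p there: d:T. ✓
d: successors {e}; <>p there: e:T. ✓
e: successors {c, f}; <>p there: c:T, f:T. ✓
f: successors {g}; <>p there: g:F. ✗
g: successors {h}; <>p there: h:F. ✗
h: no successors, so []<>p holds vacuously. ✓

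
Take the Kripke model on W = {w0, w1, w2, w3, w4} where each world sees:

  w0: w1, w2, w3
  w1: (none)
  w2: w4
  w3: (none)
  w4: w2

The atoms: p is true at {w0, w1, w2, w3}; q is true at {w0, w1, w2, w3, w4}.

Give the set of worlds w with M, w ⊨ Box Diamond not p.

{w1, w3, w4}

w0: successors {w1, w2, w3}; Diamond not p there: w1:F, w2:T, w3:F. ✗
w1: no successors, so Box Diamond not p holds vacuously. ✓
w2: successors {w4}; Diamond not p there: w4:F. ✗
w3: no successors, so Box Diamond not p holds vacuously. ✓
w4: successors {w2}; Diamond not p there: w2:T. ✓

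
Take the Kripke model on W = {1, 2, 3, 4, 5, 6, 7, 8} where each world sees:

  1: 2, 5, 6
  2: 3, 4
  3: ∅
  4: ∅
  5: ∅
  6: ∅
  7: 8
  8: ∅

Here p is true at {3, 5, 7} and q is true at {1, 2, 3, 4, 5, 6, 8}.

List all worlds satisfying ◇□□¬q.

1: successors {2, 5, 6}; □□¬q there: 2:T, 5:T, 6:T. ✓
2: successors {3, 4}; □□¬q there: 3:T, 4:T. ✓
3: no successors, so ◇□□¬q fails. ✗
4: no successors, so ◇□□¬q fails. ✗
5: no successors, so ◇□□¬q fails. ✗
6: no successors, so ◇□□¬q fails. ✗
7: successors {8}; □□¬q there: 8:T. ✓
8: no successors, so ◇□□¬q fails. ✗

{1, 2, 7}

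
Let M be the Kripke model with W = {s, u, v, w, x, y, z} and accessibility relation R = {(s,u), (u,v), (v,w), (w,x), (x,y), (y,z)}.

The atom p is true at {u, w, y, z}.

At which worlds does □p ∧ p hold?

s: □p is T, p is F. ✗
u: □p is F, p is T. ✗
v: □p is T, p is F. ✗
w: □p is F, p is T. ✗
x: □p is T, p is F. ✗
y: □p is T, p is T. ✓
z: □p is T, p is T. ✓

{y, z}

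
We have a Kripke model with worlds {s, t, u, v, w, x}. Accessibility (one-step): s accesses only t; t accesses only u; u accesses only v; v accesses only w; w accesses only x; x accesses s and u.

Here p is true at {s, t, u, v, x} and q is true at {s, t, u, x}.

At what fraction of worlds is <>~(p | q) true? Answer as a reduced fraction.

s: successors {t}; ~(p | q) there: t:F. ✗
t: successors {u}; ~(p | q) there: u:F. ✗
u: successors {v}; ~(p | q) there: v:F. ✗
v: successors {w}; ~(p | q) there: w:T. ✓
w: successors {x}; ~(p | q) there: x:F. ✗
x: successors {s, u}; ~(p | q) there: s:F, u:F. ✗
That's 1 of 6 worlds, so 1/6.

1/6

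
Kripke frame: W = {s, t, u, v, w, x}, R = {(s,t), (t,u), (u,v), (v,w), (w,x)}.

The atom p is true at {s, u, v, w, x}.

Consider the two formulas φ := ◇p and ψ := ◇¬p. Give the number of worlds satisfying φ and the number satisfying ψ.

4 and 1

For ◇p:
s: successors {t}; p there: t:F. ✗
t: successors {u}; p there: u:T. ✓
u: successors {v}; p there: v:T. ✓
v: successors {w}; p there: w:T. ✓
w: successors {x}; p there: x:T. ✓
x: no successors, so ◇p fails. ✗
— 4 worlds.
For ◇¬p:
s: successors {t}; ¬p there: t:T. ✓
t: successors {u}; ¬p there: u:F. ✗
u: successors {v}; ¬p there: v:F. ✗
v: successors {w}; ¬p there: w:F. ✗
w: successors {x}; ¬p there: x:F. ✗
x: no successors, so ◇¬p fails. ✗
— 1 world.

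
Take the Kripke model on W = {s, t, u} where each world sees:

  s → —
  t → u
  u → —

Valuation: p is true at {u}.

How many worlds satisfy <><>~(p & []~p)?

s: no successors, so <><>~(p & []~p) fails. ✗
t: successors {u}; <>~(p & []~p) there: u:F. ✗
u: no successors, so <><>~(p & []~p) fails. ✗
Satisfying worlds: ∅.

0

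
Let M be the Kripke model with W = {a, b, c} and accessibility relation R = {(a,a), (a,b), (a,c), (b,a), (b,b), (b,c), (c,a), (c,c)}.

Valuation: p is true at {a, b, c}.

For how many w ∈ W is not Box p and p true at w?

a: not Box p is F, p is T. ✗
b: not Box p is F, p is T. ✗
c: not Box p is F, p is T. ✗
Satisfying worlds: ∅.

0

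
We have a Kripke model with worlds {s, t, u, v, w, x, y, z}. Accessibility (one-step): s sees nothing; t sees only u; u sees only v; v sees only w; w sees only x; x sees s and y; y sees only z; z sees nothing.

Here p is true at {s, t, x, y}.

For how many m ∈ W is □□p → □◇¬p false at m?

3

s: □□p is T, □◇¬p is T. ✓
t: □□p is F, □◇¬p is T. ✓
u: □□p is F, □◇¬p is T. ✓
v: □□p is T, □◇¬p is F. ✗
w: □□p is T, □◇¬p is F. ✗
x: □□p is F, □◇¬p is F. ✓
y: □□p is T, □◇¬p is F. ✗
z: □□p is T, □◇¬p is T. ✓
Satisfying worlds: {s, t, u, x, z}.
So □□p → □◇¬p fails at the other 3 worlds.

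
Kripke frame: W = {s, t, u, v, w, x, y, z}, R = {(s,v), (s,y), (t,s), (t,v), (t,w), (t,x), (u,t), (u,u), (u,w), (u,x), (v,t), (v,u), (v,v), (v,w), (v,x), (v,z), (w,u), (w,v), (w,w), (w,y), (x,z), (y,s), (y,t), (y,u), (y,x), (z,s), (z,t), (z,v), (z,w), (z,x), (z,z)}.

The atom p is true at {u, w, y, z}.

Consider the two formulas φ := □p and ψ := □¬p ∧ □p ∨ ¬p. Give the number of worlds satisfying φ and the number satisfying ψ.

For □p:
s: successors {v, y}; p there: v:F, y:T. ✗
t: successors {s, v, w, x}; p there: s:F, v:F, w:T, x:F. ✗
u: successors {t, u, w, x}; p there: t:F, u:T, w:T, x:F. ✗
v: successors {t, u, v, w, x, z}; p there: t:F, u:T, v:F, w:T, x:F, z:T. ✗
w: successors {u, v, w, y}; p there: u:T, v:F, w:T, y:T. ✗
x: successors {z}; p there: z:T. ✓
y: successors {s, t, u, x}; p there: s:F, t:F, u:T, x:F. ✗
z: successors {s, t, v, w, x, z}; p there: s:F, t:F, v:F, w:T, x:F, z:T. ✗
— 1 world.
For □¬p ∧ □p ∨ ¬p:
s: □¬p ∧ □p is F, ¬p is T. ✓
t: □¬p ∧ □p is F, ¬p is T. ✓
u: □¬p ∧ □p is F, ¬p is F. ✗
v: □¬p ∧ □p is F, ¬p is T. ✓
w: □¬p ∧ □p is F, ¬p is F. ✗
x: □¬p ∧ □p is F, ¬p is T. ✓
y: □¬p ∧ □p is F, ¬p is F. ✗
z: □¬p ∧ □p is F, ¬p is F. ✗
— 4 worlds.

1 and 4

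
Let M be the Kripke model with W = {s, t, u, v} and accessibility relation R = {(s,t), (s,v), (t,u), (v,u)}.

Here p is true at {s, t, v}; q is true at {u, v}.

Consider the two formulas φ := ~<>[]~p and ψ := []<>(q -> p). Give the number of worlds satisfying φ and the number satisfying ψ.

For ~<>[]~p:
s: <>[]~p is T. ✗
t: <>[]~p is T. ✗
u: <>[]~p is F. ✓
v: <>[]~p is T. ✗
— 1 world.
For []<>(q -> p):
s: successors {t, v}; <>(q -> p) there: t:F, v:F. ✗
t: successors {u}; <>(q -> p) there: u:F. ✗
u: no successors, so []<>(q -> p) holds vacuously. ✓
v: successors {u}; <>(q -> p) there: u:F. ✗
— 1 world.

1 and 1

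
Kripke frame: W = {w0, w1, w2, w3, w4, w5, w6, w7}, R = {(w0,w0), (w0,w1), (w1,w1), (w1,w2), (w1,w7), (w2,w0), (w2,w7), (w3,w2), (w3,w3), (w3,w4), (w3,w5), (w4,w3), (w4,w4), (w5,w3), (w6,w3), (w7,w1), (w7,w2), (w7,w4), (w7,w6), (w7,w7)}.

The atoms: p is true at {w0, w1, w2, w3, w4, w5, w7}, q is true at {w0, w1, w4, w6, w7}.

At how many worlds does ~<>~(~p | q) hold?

2

w0: <>~(~p | q) is F. ✓
w1: <>~(~p | q) is T. ✗
w2: <>~(~p | q) is F. ✓
w3: <>~(~p | q) is T. ✗
w4: <>~(~p | q) is T. ✗
w5: <>~(~p | q) is T. ✗
w6: <>~(~p | q) is T. ✗
w7: <>~(~p | q) is T. ✗
Satisfying worlds: {w0, w2}.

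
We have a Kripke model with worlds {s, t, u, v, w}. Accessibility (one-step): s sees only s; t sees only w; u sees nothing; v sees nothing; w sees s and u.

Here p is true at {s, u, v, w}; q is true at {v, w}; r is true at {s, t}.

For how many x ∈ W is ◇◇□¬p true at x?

1

s: successors {s}; ◇□¬p there: s:F. ✗
t: successors {w}; ◇□¬p there: w:T. ✓
u: no successors, so ◇◇□¬p fails. ✗
v: no successors, so ◇◇□¬p fails. ✗
w: successors {s, u}; ◇□¬p there: s:F, u:F. ✗
Satisfying worlds: {t}.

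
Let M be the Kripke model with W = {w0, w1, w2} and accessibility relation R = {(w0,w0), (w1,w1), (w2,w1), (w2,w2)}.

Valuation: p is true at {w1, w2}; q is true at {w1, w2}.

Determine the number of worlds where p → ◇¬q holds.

1

w0: p is F, ◇¬q is T. ✓
w1: p is T, ◇¬q is F. ✗
w2: p is T, ◇¬q is F. ✗
Satisfying worlds: {w0}.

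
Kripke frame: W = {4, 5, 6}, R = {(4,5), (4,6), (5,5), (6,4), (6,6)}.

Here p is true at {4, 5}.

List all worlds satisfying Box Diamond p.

{4, 5, 6}

4: successors {5, 6}; Diamond p there: 5:T, 6:T. ✓
5: successors {5}; Diamond p there: 5:T. ✓
6: successors {4, 6}; Diamond p there: 4:T, 6:T. ✓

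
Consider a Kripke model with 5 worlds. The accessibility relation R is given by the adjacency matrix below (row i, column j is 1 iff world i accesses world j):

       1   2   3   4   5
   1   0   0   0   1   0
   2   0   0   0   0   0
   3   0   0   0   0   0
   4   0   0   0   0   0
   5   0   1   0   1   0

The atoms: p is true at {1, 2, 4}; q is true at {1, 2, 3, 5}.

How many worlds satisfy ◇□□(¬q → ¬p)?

2

1: successors {4}; □□(¬q → ¬p) there: 4:T. ✓
2: no successors, so ◇□□(¬q → ¬p) fails. ✗
3: no successors, so ◇□□(¬q → ¬p) fails. ✗
4: no successors, so ◇□□(¬q → ¬p) fails. ✗
5: successors {2, 4}; □□(¬q → ¬p) there: 2:T, 4:T. ✓
Satisfying worlds: {1, 5}.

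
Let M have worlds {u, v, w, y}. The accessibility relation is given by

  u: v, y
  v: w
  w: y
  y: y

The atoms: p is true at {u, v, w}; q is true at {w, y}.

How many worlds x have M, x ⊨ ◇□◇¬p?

4

u: successors {v, y}; □◇¬p there: v:T, y:T. ✓
v: successors {w}; □◇¬p there: w:T. ✓
w: successors {y}; □◇¬p there: y:T. ✓
y: successors {y}; □◇¬p there: y:T. ✓
Satisfying worlds: {u, v, w, y}.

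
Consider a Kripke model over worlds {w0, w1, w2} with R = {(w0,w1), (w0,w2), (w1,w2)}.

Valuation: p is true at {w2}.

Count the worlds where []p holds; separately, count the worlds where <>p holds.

2 and 2

For []p:
w0: successors {w1, w2}; p there: w1:F, w2:T. ✗
w1: successors {w2}; p there: w2:T. ✓
w2: no successors, so []p holds vacuously. ✓
— 2 worlds.
For <>p:
w0: successors {w1, w2}; p there: w1:F, w2:T. ✓
w1: successors {w2}; p there: w2:T. ✓
w2: no successors, so <>p fails. ✗
— 2 worlds.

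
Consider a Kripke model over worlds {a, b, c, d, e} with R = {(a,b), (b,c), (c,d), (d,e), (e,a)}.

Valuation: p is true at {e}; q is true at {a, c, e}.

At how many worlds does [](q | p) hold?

3

a: successors {b}; q | p there: b:F. ✗
b: successors {c}; q | p there: c:T. ✓
c: successors {d}; q | p there: d:F. ✗
d: successors {e}; q | p there: e:T. ✓
e: successors {a}; q | p there: a:T. ✓
Satisfying worlds: {b, d, e}.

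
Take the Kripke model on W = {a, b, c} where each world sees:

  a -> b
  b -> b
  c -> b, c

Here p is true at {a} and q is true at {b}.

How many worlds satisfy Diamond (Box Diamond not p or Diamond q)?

a: successors {b}; Box Diamond not p or Diamond q there: b:T. ✓
b: successors {b}; Box Diamond not p or Diamond q there: b:T. ✓
c: successors {b, c}; Box Diamond not p or Diamond q there: b:T, c:T. ✓
Satisfying worlds: {a, b, c}.

3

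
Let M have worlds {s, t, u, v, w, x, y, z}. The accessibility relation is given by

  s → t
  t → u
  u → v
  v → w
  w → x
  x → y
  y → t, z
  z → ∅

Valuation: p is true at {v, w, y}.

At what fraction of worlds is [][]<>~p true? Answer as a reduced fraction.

s: successors {t}; []<>~p there: t:F. ✗
t: successors {u}; []<>~p there: u:F. ✗
u: successors {v}; []<>~p there: v:T. ✓
v: successors {w}; []<>~p there: w:F. ✗
w: successors {x}; []<>~p there: x:T. ✓
x: successors {y}; []<>~p there: y:F. ✗
y: successors {t, z}; []<>~p there: t:F, z:T. ✗
z: no successors, so [][]<>~p holds vacuously. ✓
That's 3 of 8 worlds, so 3/8.

3/8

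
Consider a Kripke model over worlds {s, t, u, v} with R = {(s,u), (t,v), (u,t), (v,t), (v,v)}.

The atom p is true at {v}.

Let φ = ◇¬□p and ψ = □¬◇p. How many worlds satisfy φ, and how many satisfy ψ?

3 and 1

For ◇¬□p:
s: successors {u}; ¬□p there: u:T. ✓
t: successors {v}; ¬□p there: v:T. ✓
u: successors {t}; ¬□p there: t:F. ✗
v: successors {t, v}; ¬□p there: t:F, v:T. ✓
— 3 worlds.
For □¬◇p:
s: successors {u}; ¬◇p there: u:T. ✓
t: successors {v}; ¬◇p there: v:F. ✗
u: successors {t}; ¬◇p there: t:F. ✗
v: successors {t, v}; ¬◇p there: t:F, v:F. ✗
— 1 world.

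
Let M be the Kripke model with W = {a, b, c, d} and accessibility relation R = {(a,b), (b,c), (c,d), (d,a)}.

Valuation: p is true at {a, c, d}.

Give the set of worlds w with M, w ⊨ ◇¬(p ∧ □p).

{a, d}

a: successors {b}; ¬(p ∧ □p) there: b:T. ✓
b: successors {c}; ¬(p ∧ □p) there: c:F. ✗
c: successors {d}; ¬(p ∧ □p) there: d:F. ✗
d: successors {a}; ¬(p ∧ □p) there: a:T. ✓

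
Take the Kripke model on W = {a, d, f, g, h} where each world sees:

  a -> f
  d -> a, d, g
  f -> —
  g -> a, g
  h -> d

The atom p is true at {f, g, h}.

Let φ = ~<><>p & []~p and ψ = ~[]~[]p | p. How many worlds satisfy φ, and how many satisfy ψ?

For ~<><>p & []~p:
a: ~<><>p is T, []~p is F. ✗
d: ~<><>p is F, []~p is F. ✗
f: ~<><>p is T, []~p is T. ✓
g: ~<><>p is F, []~p is F. ✗
h: ~<><>p is F, []~p is T. ✗
— 1 world.
For ~[]~[]p | p:
a: ~[]~[]p is T, p is F. ✓
d: ~[]~[]p is T, p is F. ✓
f: ~[]~[]p is F, p is T. ✓
g: ~[]~[]p is T, p is T. ✓
h: ~[]~[]p is F, p is T. ✓
— 5 worlds.

1 and 5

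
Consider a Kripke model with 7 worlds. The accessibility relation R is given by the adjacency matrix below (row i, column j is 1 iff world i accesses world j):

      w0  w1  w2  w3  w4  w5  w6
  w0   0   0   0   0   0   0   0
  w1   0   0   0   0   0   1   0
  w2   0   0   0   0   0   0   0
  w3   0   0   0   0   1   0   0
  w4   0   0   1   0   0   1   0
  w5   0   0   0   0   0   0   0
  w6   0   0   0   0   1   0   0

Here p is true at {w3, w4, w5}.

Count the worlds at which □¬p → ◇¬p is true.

w0: □¬p is T, ◇¬p is F. ✗
w1: □¬p is F, ◇¬p is F. ✓
w2: □¬p is T, ◇¬p is F. ✗
w3: □¬p is F, ◇¬p is F. ✓
w4: □¬p is F, ◇¬p is T. ✓
w5: □¬p is T, ◇¬p is F. ✗
w6: □¬p is F, ◇¬p is F. ✓
Satisfying worlds: {w1, w3, w4, w6}.

4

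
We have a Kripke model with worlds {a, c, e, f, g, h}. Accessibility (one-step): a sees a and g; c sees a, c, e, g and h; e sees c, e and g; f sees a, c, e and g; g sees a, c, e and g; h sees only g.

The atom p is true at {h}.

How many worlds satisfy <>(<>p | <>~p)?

6

a: successors {a, g}; <>p | <>~p there: a:T, g:T. ✓
c: successors {a, c, e, g, h}; <>p | <>~p there: a:T, c:T, e:T, g:T, h:T. ✓
e: successors {c, e, g}; <>p | <>~p there: c:T, e:T, g:T. ✓
f: successors {a, c, e, g}; <>p | <>~p there: a:T, c:T, e:T, g:T. ✓
g: successors {a, c, e, g}; <>p | <>~p there: a:T, c:T, e:T, g:T. ✓
h: successors {g}; <>p | <>~p there: g:T. ✓
Satisfying worlds: {a, c, e, f, g, h}.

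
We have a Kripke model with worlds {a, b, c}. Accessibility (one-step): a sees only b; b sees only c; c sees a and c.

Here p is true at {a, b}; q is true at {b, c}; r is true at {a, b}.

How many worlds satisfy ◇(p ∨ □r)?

a: successors {b}; p ∨ □r there: b:T. ✓
b: successors {c}; p ∨ □r there: c:F. ✗
c: successors {a, c}; p ∨ □r there: a:T, c:F. ✓
Satisfying worlds: {a, c}.

2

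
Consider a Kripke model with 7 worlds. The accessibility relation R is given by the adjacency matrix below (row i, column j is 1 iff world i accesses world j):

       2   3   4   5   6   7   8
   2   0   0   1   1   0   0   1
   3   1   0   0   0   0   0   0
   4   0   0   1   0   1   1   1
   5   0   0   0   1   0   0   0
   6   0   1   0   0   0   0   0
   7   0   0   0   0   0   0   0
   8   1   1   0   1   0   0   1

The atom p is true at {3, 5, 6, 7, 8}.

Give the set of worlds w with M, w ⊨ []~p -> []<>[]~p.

2: []~p is F, []<>[]~p is F. ✓
3: []~p is T, []<>[]~p is F. ✗
4: []~p is F, []<>[]~p is F. ✓
5: []~p is F, []<>[]~p is F. ✓
6: []~p is F, []<>[]~p is F. ✓
7: []~p is T, []<>[]~p is T. ✓
8: []~p is F, []<>[]~p is F. ✓

{2, 4, 5, 6, 7, 8}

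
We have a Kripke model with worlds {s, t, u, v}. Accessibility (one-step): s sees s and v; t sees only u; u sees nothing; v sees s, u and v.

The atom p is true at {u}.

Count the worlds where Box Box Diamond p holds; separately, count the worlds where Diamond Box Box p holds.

2 and 2

For Box Box Diamond p:
s: successors {s, v}; Box Diamond p there: s:F, v:F. ✗
t: successors {u}; Box Diamond p there: u:T. ✓
u: no successors, so Box Box Diamond p holds vacuously. ✓
v: successors {s, u, v}; Box Diamond p there: s:F, u:T, v:F. ✗
— 2 worlds.
For Diamond Box Box p:
s: successors {s, v}; Box Box p there: s:F, v:F. ✗
t: successors {u}; Box Box p there: u:T. ✓
u: no successors, so Diamond Box Box p fails. ✗
v: successors {s, u, v}; Box Box p there: s:F, u:T, v:F. ✓
— 2 worlds.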